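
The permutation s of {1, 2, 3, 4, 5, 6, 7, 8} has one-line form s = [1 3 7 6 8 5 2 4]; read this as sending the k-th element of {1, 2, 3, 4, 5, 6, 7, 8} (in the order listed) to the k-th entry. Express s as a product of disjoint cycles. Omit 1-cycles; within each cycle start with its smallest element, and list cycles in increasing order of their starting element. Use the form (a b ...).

(2 3 7)(4 6 5 8)

Iterating s from 2 gives 2 → 3 → 7 → 2; that is the 3-cycle (2 3 7).
Continuing from each remaining unvisited element yields (2 3 7)(4 6 5 8).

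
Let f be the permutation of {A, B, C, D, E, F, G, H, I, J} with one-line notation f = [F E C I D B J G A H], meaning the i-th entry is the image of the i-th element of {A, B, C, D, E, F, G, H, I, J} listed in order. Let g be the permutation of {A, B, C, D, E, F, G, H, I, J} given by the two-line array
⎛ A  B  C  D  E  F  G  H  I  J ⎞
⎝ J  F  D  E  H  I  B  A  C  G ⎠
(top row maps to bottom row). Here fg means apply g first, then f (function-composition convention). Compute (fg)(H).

First apply g: g(H) = A, then f(A) = F. Thus (fg)(H) = F.

F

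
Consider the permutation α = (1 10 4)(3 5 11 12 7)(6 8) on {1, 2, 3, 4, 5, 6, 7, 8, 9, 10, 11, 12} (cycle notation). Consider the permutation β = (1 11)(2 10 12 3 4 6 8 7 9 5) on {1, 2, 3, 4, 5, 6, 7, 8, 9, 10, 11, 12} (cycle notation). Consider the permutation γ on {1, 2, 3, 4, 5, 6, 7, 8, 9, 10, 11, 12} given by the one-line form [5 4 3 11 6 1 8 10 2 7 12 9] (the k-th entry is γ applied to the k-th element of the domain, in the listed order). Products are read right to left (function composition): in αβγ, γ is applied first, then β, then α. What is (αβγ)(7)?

Apply the permutations in order: γ(7) = 8, then β(8) = 7, then α(7) = 3. So (αβγ)(7) = 3.

3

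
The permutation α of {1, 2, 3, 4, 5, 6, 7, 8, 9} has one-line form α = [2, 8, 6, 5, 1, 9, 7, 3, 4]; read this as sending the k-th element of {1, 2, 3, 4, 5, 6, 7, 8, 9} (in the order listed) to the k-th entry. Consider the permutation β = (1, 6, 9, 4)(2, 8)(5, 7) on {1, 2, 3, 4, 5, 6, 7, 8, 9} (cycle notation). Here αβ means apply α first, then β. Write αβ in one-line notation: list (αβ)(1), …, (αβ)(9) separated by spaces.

8 2 9 7 6 4 5 3 1

(αβ)(x) = β(α(x)). Computing each image: β(α(1)) = β(2) = 8, β(α(2)) = β(8) = 2, β(α(3)) = β(6) = 9, β(α(4)) = β(5) = 7, β(α(5)) = β(1) = 6, β(α(6)) = β(9) = 4, β(α(7)) = β(7) = 5, β(α(8)) = β(3) = 3, β(α(9)) = β(4) = 1.
Hence αβ = [8 2 9 7 6 4 5 3 1].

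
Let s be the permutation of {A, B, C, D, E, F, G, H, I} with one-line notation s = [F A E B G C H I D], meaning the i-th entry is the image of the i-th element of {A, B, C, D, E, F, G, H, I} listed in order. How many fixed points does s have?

0

No element satisfies s(x) = x, so there are 0 fixed points.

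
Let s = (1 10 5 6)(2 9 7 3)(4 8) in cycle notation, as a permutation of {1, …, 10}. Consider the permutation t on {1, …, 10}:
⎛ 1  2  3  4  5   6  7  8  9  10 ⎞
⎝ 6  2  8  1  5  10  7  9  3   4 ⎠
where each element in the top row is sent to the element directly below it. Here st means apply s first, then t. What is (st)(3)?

First apply s: s(3) = 2, then t(2) = 2. Thus (st)(3) = 2.

2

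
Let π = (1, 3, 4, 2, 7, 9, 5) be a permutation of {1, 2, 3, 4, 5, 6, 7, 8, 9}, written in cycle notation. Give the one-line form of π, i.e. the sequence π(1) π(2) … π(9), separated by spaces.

Reading each image from the cycles: 1↦3, 2↦7, 3↦4, 4↦2, 5↦1, 6↦6, 7↦9, 8↦8, 9↦5.
Listing these in domain order gives 3 7 4 2 1 6 9 8 5.

3 7 4 2 1 6 9 8 5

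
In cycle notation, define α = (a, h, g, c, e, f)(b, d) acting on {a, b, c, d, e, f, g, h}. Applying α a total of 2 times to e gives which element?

a

e lies in the 6-cycle (a, h, g, c, e, f).
Advancing 2 steps from e: e → f → a.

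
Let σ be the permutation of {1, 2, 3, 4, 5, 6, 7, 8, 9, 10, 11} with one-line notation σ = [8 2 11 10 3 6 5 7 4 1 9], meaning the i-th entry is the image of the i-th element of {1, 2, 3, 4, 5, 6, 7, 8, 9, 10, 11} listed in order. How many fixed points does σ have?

The fixed points (elements with σ(x) = x) are {2, 6}, so there are 2.

2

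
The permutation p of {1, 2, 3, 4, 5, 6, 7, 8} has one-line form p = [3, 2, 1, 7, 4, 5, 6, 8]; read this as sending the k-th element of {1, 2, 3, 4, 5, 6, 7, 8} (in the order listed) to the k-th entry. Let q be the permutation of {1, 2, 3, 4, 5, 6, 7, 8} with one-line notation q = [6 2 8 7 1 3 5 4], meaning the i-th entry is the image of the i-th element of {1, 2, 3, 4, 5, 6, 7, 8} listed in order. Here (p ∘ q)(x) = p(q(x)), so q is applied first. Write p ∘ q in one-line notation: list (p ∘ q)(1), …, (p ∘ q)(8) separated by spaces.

For each element, apply q then p: 1 → 6 → 5; 2 → 2 → 2; 3 → 8 → 8; 4 → 7 → 6; 5 → 1 → 3; 6 → 3 → 1; 7 → 5 → 4; 8 → 4 → 7.
So p ∘ q in one-line form is 5 2 8 6 3 1 4 7.

5 2 8 6 3 1 4 7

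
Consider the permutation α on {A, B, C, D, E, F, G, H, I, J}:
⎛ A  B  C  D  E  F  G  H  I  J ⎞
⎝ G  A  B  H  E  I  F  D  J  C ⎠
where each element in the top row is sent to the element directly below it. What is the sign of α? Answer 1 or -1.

In disjoint-cycle form the cycle lengths are 7, 2, 1.
A cycle is odd iff its length is even; α has 1 even-length cycle, so sgn(α) = (−1)^1 and α is odd.

-1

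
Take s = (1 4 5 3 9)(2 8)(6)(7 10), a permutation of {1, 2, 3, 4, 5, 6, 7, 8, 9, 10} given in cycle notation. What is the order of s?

10

The disjoint cycles have lengths 5, 2, 2, 1.
Since disjoint cycles commute, ord(s) = lcm(5, 2, 2) = 10.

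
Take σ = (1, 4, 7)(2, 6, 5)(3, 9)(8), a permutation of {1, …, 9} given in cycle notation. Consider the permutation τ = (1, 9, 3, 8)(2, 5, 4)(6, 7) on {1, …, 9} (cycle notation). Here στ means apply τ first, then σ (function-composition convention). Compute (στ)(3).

8

First apply τ: τ(3) = 8, then σ(8) = 8. Thus (στ)(3) = 8.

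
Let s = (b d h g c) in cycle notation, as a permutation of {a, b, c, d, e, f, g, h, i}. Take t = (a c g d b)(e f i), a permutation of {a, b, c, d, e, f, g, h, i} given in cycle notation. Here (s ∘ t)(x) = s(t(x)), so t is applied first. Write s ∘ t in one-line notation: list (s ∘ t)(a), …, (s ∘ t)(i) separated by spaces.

For each element, apply t then s: a → c → b; b → a → a; c → g → c; d → b → d; e → f → f; f → i → i; g → d → h; h → h → g; i → e → e.
So s ∘ t in one-line form is b a c d f i h g e.

b a c d f i h g e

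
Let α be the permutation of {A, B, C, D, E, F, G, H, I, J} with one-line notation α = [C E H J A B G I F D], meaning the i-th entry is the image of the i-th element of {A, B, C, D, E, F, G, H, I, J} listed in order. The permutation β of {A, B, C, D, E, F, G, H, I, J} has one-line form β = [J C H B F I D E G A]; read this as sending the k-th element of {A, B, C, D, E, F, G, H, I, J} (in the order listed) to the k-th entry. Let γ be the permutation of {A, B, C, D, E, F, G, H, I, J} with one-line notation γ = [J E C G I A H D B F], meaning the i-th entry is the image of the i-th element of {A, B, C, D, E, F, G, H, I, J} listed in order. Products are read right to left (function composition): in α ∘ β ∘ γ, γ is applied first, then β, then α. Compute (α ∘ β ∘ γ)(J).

Apply the permutations in order: γ(J) = F, then β(F) = I, then α(I) = F. So (α ∘ β ∘ γ)(J) = F.

F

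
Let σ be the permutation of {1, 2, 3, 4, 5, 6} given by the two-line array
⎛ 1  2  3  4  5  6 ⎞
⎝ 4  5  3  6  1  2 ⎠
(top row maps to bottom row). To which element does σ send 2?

The entry below 2 in the array is 5, so σ(2) = 5.

5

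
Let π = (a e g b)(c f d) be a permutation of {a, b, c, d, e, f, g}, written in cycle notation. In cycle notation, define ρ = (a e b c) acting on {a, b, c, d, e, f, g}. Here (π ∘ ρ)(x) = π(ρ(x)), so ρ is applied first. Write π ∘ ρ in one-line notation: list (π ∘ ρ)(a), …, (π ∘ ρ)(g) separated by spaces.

g f e c a d b

(π ∘ ρ)(x) = π(ρ(x)). Computing each image: π(ρ(a)) = π(e) = g, π(ρ(b)) = π(c) = f, π(ρ(c)) = π(a) = e, π(ρ(d)) = π(d) = c, π(ρ(e)) = π(b) = a, π(ρ(f)) = π(f) = d, π(ρ(g)) = π(g) = b.
Hence π ∘ ρ = [g f e c a d b].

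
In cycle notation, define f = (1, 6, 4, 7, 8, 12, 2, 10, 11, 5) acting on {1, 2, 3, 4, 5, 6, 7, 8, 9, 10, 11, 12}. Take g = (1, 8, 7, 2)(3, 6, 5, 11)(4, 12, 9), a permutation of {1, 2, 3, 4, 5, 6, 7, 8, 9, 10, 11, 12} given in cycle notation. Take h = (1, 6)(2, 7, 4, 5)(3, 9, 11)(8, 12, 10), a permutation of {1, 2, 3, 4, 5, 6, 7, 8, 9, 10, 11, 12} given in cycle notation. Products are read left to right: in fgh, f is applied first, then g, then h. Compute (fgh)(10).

9

Chase 10: f(10) = 11; g(11) = 3; h(3) = 9. Hence (fgh)(10) = 9.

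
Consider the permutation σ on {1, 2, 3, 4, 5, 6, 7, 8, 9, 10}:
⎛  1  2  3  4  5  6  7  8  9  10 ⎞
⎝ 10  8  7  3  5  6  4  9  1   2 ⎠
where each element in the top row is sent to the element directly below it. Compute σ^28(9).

2

Tracing 9 → 1 → … returns to 9 after 5 steps, so 9 lies in a 5-cycle (1 10 2 8 9).
Since the cycle has length 5, σ^28 acts on it the same as σ^3 (28 mod 5 = 3).
Advancing 3 steps from 9: 9 → 1 → 10 → 2.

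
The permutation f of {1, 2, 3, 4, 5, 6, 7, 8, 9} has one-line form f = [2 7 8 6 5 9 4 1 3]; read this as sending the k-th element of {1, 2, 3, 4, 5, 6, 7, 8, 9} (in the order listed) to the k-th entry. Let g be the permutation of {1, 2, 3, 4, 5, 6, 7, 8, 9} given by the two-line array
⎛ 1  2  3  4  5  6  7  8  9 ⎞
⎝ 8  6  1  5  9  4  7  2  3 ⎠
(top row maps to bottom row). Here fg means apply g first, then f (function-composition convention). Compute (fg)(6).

(fg)(6) = f(g(6)). g(6) = 4, then f(4) = 6. So (fg)(6) = 6.

6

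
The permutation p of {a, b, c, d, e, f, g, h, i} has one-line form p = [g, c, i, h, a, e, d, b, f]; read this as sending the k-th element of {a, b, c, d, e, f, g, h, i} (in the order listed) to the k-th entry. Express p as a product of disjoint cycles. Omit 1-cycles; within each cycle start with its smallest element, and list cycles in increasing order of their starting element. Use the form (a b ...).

(a g d h b c i f e)

Iterating p from a gives a → g → d → h → b → c → i → f → e → a; that is the 9-cycle (a g d h b c i f e).
Repeating from the next unused element and collecting all non-trivial cycles gives (a g d h b c i f e).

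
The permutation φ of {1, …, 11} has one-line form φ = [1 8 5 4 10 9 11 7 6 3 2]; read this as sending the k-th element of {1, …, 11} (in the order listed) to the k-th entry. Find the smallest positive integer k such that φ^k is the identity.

Decomposing into disjoint cycles gives cycle lengths 4, 3, 2, 1, 1.
Since disjoint cycles commute, ord(φ) = lcm(4, 3, 2) = 12.

12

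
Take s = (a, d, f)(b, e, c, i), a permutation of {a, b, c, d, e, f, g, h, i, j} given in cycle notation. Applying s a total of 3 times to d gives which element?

d lies in the 3-cycle (a, d, f).
Powers repeat with period 3 on this cycle, and 3 mod 3 = 0, so s^3(d) = s^0(d).
So s^3(d) = d.

d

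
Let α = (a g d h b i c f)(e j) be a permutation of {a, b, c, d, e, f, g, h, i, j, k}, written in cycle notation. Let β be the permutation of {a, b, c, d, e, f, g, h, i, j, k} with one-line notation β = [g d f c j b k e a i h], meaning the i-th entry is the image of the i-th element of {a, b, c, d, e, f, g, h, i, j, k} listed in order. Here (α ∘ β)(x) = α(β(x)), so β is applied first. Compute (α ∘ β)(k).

b

(α ∘ β)(k) = α(β(k)). β(k) = h, then α(h) = b. So (α ∘ β)(k) = b.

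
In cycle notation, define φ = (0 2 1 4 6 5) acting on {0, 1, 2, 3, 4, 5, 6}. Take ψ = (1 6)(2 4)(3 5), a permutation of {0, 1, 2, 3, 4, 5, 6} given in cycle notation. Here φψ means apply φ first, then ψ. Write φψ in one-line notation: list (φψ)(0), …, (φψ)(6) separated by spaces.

(φψ)(x) = ψ(φ(x)). Computing each image: ψ(φ(0)) = ψ(2) = 4, ψ(φ(1)) = ψ(4) = 2, ψ(φ(2)) = ψ(1) = 6, ψ(φ(3)) = ψ(3) = 5, ψ(φ(4)) = ψ(6) = 1, ψ(φ(5)) = ψ(0) = 0, ψ(φ(6)) = ψ(5) = 3.
Hence φψ = [4 2 6 5 1 0 3].

4 2 6 5 1 0 3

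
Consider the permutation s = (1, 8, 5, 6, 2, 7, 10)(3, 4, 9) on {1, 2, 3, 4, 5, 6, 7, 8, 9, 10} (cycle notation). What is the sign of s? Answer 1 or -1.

The cycle lengths are 7, 3.
A cycle of length ℓ contributes ℓ−1 transpositions, so s is a product of 6 + 2 = 8 transpositions — even.

1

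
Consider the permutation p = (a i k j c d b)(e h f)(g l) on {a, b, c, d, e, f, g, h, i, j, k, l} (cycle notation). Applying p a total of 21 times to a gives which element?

a lies in the 7-cycle (a i k j c d b).
On a 7-cycle, p^7 is the identity, so p^21 = p^0 there (21 ≡ 0 mod 7).
So p^21(a) = a.

a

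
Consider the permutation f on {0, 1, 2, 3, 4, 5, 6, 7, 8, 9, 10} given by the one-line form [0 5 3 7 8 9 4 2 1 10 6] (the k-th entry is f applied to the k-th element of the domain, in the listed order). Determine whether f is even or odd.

even

In disjoint-cycle form the cycle lengths are 7, 3, 1.
A cycle is odd iff its length is even; f has 0 even-length cycles, so sgn(f) = (−1)^0 and f is even.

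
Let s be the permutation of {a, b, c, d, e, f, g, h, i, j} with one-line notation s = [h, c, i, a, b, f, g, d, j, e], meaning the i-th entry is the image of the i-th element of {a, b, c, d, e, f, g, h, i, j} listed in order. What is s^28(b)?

Tracing b → c → … returns to b after 5 steps, so b lies in a 5-cycle (b, c, i, j, e).
Since the cycle has length 5, s^28 acts on it the same as s^3 (28 mod 5 = 3).
Advancing 3 steps from b: b → c → i → j.

j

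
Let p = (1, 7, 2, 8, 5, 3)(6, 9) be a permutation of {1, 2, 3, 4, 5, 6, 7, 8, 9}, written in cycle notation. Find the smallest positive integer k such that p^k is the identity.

6

The disjoint cycles have lengths 6, 2, 1.
The order is lcm(6, 2) = 6.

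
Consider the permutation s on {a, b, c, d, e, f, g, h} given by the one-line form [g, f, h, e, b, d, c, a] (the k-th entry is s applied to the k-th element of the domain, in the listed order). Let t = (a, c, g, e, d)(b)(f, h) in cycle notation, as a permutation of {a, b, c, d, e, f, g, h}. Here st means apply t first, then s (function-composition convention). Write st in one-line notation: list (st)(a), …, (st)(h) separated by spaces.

(st)(x) = s(t(x)). Computing each image: s(t(a)) = s(c) = h, s(t(b)) = s(b) = f, s(t(c)) = s(g) = c, s(t(d)) = s(a) = g, s(t(e)) = s(d) = e, s(t(f)) = s(h) = a, s(t(g)) = s(e) = b, s(t(h)) = s(f) = d.
Hence st = [h f c g e a b d].

h f c g e a b d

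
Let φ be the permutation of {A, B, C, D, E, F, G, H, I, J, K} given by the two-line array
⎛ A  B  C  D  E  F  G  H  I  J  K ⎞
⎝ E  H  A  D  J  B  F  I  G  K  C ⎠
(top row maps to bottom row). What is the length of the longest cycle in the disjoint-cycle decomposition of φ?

Decomposing into disjoint cycles gives (A E J K C)(B H I G F); the longest has length 5.

5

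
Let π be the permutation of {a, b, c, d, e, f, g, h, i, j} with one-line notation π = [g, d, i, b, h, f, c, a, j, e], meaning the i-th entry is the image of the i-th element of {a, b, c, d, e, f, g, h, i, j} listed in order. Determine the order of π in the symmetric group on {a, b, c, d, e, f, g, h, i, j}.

Decomposing into disjoint cycles gives cycle lengths 7, 2, 1.
The order is lcm(7, 2) = 14.

14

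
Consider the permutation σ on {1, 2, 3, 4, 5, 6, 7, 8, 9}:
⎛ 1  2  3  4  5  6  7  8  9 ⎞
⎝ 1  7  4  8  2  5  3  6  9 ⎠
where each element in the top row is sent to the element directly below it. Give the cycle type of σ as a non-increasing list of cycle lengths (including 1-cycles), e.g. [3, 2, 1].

[7, 1, 1]

The disjoint cycles are (1)(2 7 3 4 8 6 5)(9), with lengths 7, 1, 1 in non-increasing order.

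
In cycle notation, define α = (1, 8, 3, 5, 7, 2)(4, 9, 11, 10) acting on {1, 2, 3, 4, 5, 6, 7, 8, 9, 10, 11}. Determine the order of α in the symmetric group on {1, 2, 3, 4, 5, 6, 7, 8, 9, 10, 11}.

12

The disjoint cycles have lengths 6, 4, 1.
The order of α is the least common multiple of its cycle lengths: lcm(6, 4) = 12.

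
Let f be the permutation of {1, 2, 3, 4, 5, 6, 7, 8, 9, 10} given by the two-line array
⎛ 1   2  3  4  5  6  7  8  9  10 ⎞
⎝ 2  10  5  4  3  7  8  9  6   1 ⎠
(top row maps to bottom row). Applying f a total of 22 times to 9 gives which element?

7

Tracing 9 → 6 → … returns to 9 after 4 steps, so 9 lies in a 4-cycle (6, 7, 8, 9).
Powers repeat with period 4 on this cycle, and 22 mod 4 = 2, so f^22(9) = f^2(9).
Advancing 2 steps from 9: 9 → 6 → 7.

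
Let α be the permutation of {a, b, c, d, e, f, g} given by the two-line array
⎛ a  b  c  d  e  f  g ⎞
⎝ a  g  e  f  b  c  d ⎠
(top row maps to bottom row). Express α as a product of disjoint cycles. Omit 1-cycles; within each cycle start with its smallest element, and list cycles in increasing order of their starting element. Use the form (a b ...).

Iterating α from b gives b → g → d → f → c → e → b; that is the 6-cycle (b g d f c e).
Repeating from the next unused element and collecting all non-trivial cycles gives (b g d f c e).

(b g d f c e)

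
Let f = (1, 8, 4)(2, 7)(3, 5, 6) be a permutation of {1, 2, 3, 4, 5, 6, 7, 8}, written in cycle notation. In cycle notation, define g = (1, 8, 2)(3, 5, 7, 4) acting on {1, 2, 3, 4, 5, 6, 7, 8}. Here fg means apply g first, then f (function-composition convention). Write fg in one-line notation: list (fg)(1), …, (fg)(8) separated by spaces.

4 8 6 5 2 3 1 7

For each element, apply g then f: 1 → 8 → 4; 2 → 1 → 8; 3 → 5 → 6; 4 → 3 → 5; 5 → 7 → 2; 6 → 6 → 3; 7 → 4 → 1; 8 → 2 → 7.
So fg in one-line form is 4 8 6 5 2 3 1 7.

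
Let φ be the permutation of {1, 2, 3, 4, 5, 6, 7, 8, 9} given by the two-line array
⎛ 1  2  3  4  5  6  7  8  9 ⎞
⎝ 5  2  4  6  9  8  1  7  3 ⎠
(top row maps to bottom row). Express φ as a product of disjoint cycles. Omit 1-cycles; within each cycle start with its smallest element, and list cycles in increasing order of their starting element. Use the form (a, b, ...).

(1, 5, 9, 3, 4, 6, 8, 7)

From 1: 1 → 5 → 9 → 3 → 4 → 6 → 8 → 7 → 1, closing the cycle (1, 5, 9, 3, 4, 6, 8, 7).
Repeating from the next unused element and collecting all non-trivial cycles gives (1, 5, 9, 3, 4, 6, 8, 7).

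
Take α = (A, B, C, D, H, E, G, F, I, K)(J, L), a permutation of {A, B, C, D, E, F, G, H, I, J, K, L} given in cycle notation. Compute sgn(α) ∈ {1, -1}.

The cycle lengths are 10, 2.
A cycle of length ℓ contributes ℓ−1 transpositions, so α is a product of 9 + 1 = 10 transpositions — even.

1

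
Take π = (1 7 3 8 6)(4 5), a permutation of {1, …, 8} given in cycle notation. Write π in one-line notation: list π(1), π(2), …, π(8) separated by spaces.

Reading each image from the cycles: 1→7, 2→2, 3→8, 4→5, 5→4, 6→1, 7→3, 8→6.
Listing these in domain order gives 7 2 8 5 4 1 3 6.

7 2 8 5 4 1 3 6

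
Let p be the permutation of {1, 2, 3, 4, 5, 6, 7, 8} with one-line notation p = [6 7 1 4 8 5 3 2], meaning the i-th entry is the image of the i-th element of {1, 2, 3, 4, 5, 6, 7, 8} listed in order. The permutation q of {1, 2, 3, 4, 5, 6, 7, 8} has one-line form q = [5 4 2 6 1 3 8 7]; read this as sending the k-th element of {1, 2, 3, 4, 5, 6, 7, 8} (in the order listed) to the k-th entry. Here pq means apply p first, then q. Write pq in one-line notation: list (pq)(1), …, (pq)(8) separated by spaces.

(pq)(x) = q(p(x)). Computing each image: q(p(1)) = q(6) = 3, q(p(2)) = q(7) = 8, q(p(3)) = q(1) = 5, q(p(4)) = q(4) = 6, q(p(5)) = q(8) = 7, q(p(6)) = q(5) = 1, q(p(7)) = q(3) = 2, q(p(8)) = q(2) = 4.
Hence pq = [3 8 5 6 7 1 2 4].

3 8 5 6 7 1 2 4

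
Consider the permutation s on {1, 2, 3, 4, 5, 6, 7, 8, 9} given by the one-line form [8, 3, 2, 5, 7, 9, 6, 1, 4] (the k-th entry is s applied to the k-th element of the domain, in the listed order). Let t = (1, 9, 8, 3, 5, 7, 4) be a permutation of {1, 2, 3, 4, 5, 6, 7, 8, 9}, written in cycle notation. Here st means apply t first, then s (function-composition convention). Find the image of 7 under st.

t(7) = 4, then s(4) = 5; composing gives (st)(7) = 5.

5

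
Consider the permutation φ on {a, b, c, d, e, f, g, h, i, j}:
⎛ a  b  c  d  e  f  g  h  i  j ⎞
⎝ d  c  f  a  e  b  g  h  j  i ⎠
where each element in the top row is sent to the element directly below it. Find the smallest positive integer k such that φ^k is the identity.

6

Writing φ as disjoint cycles, the cycle lengths are 3, 2, 2, 1, 1, 1.
Since disjoint cycles commute, ord(φ) = lcm(3, 2, 2) = 6.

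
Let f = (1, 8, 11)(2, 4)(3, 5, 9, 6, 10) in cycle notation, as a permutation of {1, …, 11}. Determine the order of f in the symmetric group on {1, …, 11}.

The cycle type of f is (5, 3, 2, 1).
The order is lcm(5, 3, 2) = 30.

30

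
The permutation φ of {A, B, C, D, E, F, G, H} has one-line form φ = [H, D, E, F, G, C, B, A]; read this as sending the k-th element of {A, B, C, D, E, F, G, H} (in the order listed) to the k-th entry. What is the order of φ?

6

Decomposing into disjoint cycles gives cycle lengths 6, 2.
The order of φ is the least common multiple of its cycle lengths: lcm(6, 2) = 6.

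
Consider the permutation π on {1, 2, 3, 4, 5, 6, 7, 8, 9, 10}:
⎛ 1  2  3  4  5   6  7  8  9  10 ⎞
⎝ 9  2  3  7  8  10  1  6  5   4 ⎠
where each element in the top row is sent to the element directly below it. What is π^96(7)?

Tracing 7 → 1 → … returns to 7 after 8 steps, so 7 lies in an 8-cycle (1 9 5 8 6 10 4 7).
On an 8-cycle, π^8 is the identity, so π^96 = π^0 there (96 ≡ 0 mod 8).
So π^96(7) = 7.

7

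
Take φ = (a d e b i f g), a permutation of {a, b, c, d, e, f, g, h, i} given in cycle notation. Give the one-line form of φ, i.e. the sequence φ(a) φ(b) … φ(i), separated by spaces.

d i c e b g a h f

Image by image: a→d, b→i, c→c, d→e, e→b, f→g, g→a, h→h, i→f.
Listing these in domain order gives d i c e b g a h f.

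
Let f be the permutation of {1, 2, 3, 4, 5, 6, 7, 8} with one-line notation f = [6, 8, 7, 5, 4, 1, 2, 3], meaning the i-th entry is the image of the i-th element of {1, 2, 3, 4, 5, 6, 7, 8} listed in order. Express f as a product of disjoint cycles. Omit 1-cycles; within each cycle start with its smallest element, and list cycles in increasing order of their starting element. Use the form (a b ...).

From 1: 1 → 6 → 1, closing the cycle (1 6).
Continuing from each remaining unvisited element yields (1 6)(2 8 3 7)(4 5).

(1 6)(2 8 3 7)(4 5)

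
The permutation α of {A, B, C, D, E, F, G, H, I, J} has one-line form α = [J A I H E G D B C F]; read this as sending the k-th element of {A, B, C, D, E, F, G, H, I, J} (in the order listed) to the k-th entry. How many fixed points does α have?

1

The fixed points (elements with α(x) = x) are {E}, so there is 1.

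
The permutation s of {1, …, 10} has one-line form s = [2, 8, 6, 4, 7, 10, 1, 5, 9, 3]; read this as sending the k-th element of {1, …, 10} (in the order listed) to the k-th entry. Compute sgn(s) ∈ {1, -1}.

1

In disjoint-cycle form the cycle lengths are 5, 3, 1, 1.
A cycle is odd iff its length is even; s has 0 even-length cycles, so sgn(s) = (−1)^0 and s is even.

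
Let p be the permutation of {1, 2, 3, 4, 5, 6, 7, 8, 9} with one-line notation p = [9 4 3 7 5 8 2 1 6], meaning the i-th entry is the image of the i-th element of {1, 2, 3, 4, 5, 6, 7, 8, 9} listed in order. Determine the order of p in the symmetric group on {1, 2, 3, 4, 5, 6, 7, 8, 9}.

12

The disjoint-cycle form of p has cycle lengths 4, 3, 1, 1.
Since disjoint cycles commute, ord(p) = lcm(4, 3) = 12.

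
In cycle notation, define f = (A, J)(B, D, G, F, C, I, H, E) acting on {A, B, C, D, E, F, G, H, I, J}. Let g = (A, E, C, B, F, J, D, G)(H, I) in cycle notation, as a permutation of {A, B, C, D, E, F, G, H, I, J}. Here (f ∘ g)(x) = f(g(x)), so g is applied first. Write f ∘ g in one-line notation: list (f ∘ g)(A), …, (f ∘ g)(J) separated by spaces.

B C D F I A J H E G

(f ∘ g)(x) = f(g(x)). Computing each image: f(g(A)) = f(E) = B, f(g(B)) = f(F) = C, f(g(C)) = f(B) = D, f(g(D)) = f(G) = F, f(g(E)) = f(C) = I, f(g(F)) = f(J) = A, f(g(G)) = f(A) = J, f(g(H)) = f(I) = H, f(g(I)) = f(H) = E, f(g(J)) = f(D) = G.
Hence f ∘ g = [B C D F I A J H E G].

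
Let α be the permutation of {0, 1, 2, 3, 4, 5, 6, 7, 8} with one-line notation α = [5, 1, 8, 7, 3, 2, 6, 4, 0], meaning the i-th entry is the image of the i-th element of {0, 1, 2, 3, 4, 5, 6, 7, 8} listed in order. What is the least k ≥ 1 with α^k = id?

12

Decomposing into disjoint cycles gives cycle lengths 4, 3, 1, 1.
The order of α is the least common multiple of its cycle lengths: lcm(4, 3) = 12.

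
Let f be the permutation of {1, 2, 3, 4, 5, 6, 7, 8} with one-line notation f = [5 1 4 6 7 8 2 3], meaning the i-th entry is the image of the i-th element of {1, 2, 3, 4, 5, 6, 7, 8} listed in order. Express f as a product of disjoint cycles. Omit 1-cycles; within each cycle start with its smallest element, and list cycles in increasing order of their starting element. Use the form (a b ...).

From 1: 1 → 5 → 7 → 2 → 1, closing the cycle (1 5 7 2).
Repeating from the next unused element and collecting all non-trivial cycles gives (1 5 7 2)(3 4 6 8).

(1 5 7 2)(3 4 6 8)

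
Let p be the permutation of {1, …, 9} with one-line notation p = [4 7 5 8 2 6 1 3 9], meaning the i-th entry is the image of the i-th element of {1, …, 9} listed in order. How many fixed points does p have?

2

The fixed points (elements with p(x) = x) are {6, 9}, so there are 2.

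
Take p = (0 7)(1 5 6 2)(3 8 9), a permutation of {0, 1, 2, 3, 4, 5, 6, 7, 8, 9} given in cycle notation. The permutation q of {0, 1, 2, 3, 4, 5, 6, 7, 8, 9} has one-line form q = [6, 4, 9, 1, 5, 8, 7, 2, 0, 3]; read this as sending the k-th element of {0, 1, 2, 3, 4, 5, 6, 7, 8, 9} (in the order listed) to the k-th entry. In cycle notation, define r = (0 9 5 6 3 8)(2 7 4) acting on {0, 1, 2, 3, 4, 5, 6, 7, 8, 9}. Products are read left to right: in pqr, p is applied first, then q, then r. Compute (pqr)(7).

Apply the permutations in order: p(7) = 0, then q(0) = 6, then r(6) = 3. So (pqr)(7) = 3.

3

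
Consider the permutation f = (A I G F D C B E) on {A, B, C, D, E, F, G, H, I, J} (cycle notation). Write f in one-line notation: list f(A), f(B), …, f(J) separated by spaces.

Image by image: A↦I, B↦E, C↦B, D↦C, E↦A, F↦D, G↦F, H↦H, I↦G, J↦J.
So the one-line form is I E B C A D F H G J.

I E B C A D F H G J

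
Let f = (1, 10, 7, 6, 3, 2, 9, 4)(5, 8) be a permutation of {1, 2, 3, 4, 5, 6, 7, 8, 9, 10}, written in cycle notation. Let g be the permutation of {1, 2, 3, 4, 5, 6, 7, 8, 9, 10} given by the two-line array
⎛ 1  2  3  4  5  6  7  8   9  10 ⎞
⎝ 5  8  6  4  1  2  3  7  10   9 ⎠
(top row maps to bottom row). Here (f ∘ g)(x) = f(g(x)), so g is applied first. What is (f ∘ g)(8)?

g(8) = 7, then f(7) = 6; composing gives (f ∘ g)(8) = 6.

6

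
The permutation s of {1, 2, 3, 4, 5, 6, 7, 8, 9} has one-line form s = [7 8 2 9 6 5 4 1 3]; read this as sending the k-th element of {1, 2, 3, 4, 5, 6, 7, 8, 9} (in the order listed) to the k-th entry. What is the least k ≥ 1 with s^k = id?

Writing s as disjoint cycles, the cycle lengths are 7, 2.
Since disjoint cycles commute, ord(s) = lcm(7, 2) = 14.

14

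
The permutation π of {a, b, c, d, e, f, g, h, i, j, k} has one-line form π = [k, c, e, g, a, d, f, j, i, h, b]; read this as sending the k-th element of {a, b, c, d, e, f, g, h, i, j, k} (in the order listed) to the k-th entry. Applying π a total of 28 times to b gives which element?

a

Tracing b → c → … returns to b after 5 steps, so b lies in a 5-cycle (a k b c e).
Powers repeat with period 5 on this cycle, and 28 mod 5 = 3, so π^28(b) = π^3(b).
Advancing 3 steps from b: b → c → e → a.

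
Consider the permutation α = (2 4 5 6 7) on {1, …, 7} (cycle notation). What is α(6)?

Within (2 4 5 6 7), 6 ↦ 7.

7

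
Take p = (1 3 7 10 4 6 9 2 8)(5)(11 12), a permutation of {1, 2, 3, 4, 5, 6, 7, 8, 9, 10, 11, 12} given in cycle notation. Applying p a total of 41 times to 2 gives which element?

10

2 lies in the 9-cycle (1 3 7 10 4 6 9 2 8).
Powers repeat with period 9 on this cycle, and 41 mod 9 = 5, so p^41(2) = p^5(2).
Stepping 5 places around the cycle: 2 → 8 → 1 → 3 → 7 → 10.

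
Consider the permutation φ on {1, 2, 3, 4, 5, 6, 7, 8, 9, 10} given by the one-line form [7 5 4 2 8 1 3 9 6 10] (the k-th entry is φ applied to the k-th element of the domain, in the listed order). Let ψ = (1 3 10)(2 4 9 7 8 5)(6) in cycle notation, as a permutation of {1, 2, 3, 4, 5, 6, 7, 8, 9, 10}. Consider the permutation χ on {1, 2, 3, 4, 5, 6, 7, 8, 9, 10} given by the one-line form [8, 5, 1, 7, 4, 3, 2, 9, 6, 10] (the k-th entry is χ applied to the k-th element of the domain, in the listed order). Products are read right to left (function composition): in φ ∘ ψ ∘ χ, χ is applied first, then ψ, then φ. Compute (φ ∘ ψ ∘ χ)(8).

Apply the permutations in order: χ(8) = 9, then ψ(9) = 7, then φ(7) = 3. So (φ ∘ ψ ∘ χ)(8) = 3.

3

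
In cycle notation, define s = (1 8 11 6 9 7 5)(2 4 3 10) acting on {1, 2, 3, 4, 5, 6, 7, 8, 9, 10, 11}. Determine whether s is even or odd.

The cycle lengths are 7, 4.
A cycle of length ℓ contributes ℓ−1 transpositions, so s is a product of 6 + 3 = 9 transpositions — odd.

odd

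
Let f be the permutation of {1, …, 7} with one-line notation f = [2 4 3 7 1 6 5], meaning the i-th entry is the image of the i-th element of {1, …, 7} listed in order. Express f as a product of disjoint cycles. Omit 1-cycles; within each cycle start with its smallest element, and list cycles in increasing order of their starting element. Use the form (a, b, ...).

(1, 2, 4, 7, 5)

Start at 1 and follow images: 1 → 2 → 4 → 7 → 5 → 1, giving the cycle (1, 2, 4, 7, 5).
Continuing from each remaining unvisited element yields (1, 2, 4, 7, 5).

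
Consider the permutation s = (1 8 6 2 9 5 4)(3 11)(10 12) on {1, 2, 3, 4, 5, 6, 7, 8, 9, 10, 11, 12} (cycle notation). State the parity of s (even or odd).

even

The cycle lengths are 7, 2, 2, 1.
A cycle is odd iff its length is even; s has 2 even-length cycles, so sgn(s) = (−1)^2 and s is even.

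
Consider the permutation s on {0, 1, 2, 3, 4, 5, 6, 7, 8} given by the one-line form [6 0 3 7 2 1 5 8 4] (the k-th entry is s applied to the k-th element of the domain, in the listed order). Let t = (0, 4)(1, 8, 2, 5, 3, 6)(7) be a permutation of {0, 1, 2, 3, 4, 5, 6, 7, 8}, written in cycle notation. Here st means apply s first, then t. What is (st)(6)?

(st)(6) = t(s(6)). s(6) = 5, then t(5) = 3. So (st)(6) = 3.

3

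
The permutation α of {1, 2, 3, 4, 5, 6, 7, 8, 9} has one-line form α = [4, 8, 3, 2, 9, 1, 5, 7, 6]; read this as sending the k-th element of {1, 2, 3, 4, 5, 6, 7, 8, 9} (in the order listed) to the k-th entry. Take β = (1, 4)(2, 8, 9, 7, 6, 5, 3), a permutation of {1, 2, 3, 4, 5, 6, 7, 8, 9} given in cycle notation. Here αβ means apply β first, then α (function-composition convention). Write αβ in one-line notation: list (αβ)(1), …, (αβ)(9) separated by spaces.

(αβ)(x) = α(β(x)). Computing each image: α(β(1)) = α(4) = 2, α(β(2)) = α(8) = 7, α(β(3)) = α(2) = 8, α(β(4)) = α(1) = 4, α(β(5)) = α(3) = 3, α(β(6)) = α(5) = 9, α(β(7)) = α(6) = 1, α(β(8)) = α(9) = 6, α(β(9)) = α(7) = 5.
Hence αβ = [2 7 8 4 3 9 1 6 5].

2 7 8 4 3 9 1 6 5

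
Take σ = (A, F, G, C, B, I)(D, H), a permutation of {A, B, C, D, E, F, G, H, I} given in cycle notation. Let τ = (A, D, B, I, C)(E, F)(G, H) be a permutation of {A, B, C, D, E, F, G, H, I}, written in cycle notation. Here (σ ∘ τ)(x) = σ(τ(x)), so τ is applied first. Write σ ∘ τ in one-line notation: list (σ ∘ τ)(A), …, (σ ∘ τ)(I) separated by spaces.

For each element, apply τ then σ: A → D → H; B → I → A; C → A → F; D → B → I; E → F → G; F → E → E; G → H → D; H → G → C; I → C → B.
So σ ∘ τ in one-line form is H A F I G E D C B.

H A F I G E D C B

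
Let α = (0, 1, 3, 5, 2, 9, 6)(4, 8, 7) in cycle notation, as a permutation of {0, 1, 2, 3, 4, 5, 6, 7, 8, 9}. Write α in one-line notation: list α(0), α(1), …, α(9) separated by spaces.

Each element maps to the next entry in its cycle (wrapping to the front): 0→1, 1→3, 2→9, 3→5, 4→8, 5→2, 6→0, 7→4, 8→7, 9→6.
So the one-line form is 1 3 9 5 8 2 0 4 7 6.

1 3 9 5 8 2 0 4 7 6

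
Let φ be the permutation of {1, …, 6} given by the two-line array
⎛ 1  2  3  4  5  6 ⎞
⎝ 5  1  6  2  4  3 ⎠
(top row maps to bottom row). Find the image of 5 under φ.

The entry below 5 in the array is 4, so φ(5) = 4.

4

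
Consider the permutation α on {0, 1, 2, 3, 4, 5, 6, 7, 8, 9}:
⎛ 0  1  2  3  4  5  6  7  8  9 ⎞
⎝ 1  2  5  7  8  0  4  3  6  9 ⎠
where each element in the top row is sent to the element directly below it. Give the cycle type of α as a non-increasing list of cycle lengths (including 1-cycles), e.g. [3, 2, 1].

The disjoint cycles are (0, 1, 2, 5)(3, 7)(4, 8, 6)(9), with lengths 4, 3, 2, 1 in non-increasing order.

[4, 3, 2, 1]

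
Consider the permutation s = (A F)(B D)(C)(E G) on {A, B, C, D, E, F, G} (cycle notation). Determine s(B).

In the cycle (B D), B is followed by D, so s(B) = D.

D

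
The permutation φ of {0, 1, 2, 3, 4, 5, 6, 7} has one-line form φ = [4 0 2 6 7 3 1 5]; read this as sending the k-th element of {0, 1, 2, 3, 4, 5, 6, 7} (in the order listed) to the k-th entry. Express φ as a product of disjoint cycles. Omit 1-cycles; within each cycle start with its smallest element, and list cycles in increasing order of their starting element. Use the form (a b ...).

From 0: 0 → 4 → 7 → 5 → 3 → 6 → 1 → 0, closing the cycle (0 4 7 5 3 6 1).
Repeating from the next unused element and collecting all non-trivial cycles gives (0 4 7 5 3 6 1).

(0 4 7 5 3 6 1)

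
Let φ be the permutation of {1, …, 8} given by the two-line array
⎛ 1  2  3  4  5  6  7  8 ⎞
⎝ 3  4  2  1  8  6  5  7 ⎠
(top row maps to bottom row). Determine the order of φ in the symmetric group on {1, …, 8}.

Writing φ as disjoint cycles, the cycle lengths are 4, 3, 1.
Since disjoint cycles commute, ord(φ) = lcm(4, 3) = 12.

12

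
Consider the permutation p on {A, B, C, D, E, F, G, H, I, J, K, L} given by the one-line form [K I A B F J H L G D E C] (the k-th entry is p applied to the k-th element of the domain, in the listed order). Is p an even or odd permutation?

In disjoint-cycle form the cycle lengths are 12.
A cycle of length ℓ contributes ℓ−1 transpositions, so p is a product of 11 transpositions — odd.

odd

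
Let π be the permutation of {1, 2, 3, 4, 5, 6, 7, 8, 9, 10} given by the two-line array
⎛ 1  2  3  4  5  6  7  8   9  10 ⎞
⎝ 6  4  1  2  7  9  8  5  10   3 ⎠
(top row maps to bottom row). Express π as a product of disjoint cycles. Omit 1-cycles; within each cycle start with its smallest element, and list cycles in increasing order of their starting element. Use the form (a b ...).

From 1: 1 → 6 → 9 → 10 → 3 → 1, closing the cycle (1 6 9 10 3).
Repeating from the next unused element and collecting all non-trivial cycles gives (1 6 9 10 3)(2 4)(5 7 8).

(1 6 9 10 3)(2 4)(5 7 8)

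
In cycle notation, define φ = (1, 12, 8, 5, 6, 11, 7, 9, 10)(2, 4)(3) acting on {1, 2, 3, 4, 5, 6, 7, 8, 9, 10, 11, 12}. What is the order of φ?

18

The disjoint cycles have lengths 9, 2, 1.
The order is lcm(9, 2) = 18.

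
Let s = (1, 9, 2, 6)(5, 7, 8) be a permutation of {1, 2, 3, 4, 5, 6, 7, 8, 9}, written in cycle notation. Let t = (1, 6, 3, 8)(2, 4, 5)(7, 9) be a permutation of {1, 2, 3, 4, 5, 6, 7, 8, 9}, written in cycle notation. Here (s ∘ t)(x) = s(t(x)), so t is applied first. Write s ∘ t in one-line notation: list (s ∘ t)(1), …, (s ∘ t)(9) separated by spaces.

For each element, apply t then s: 1 → 6 → 1; 2 → 4 → 4; 3 → 8 → 5; 4 → 5 → 7; 5 → 2 → 6; 6 → 3 → 3; 7 → 9 → 2; 8 → 1 → 9; 9 → 7 → 8.
Collecting the images, s ∘ t = [1 4 5 7 6 3 2 9 8].

1 4 5 7 6 3 2 9 8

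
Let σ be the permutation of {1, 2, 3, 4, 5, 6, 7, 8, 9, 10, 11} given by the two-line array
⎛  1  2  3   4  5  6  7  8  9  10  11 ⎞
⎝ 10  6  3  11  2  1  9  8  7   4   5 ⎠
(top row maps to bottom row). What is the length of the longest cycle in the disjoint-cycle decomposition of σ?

Decomposing into disjoint cycles gives (1, 10, 4, 11, 5, 2, 6)(7, 9); the longest has length 7.

7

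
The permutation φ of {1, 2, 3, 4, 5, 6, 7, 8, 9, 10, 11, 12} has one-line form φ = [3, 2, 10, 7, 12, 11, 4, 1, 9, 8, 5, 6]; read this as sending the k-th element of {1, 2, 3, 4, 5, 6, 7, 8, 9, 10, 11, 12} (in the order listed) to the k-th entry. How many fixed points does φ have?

The fixed points (elements with φ(x) = x) are {2, 9}, so there are 2.

2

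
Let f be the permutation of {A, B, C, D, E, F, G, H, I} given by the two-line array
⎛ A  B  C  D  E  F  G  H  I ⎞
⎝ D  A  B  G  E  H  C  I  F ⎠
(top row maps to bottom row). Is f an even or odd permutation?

even

In disjoint-cycle form the cycle lengths are 5, 3, 1.
A cycle is odd iff its length is even; f has 0 even-length cycles, so sgn(f) = (−1)^0 and f is even.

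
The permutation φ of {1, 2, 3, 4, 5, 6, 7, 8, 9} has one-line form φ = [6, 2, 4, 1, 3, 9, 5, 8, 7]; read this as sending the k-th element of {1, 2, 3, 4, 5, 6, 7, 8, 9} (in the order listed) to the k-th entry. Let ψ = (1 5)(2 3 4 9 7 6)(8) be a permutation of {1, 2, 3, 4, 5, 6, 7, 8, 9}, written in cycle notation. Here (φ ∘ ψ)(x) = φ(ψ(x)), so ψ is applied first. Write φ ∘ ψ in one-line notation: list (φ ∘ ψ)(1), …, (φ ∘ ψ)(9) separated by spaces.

3 4 1 7 6 2 9 8 5

Chase each element through ψ then φ: 1 → 5 → 3; 2 → 3 → 4; 3 → 4 → 1; 4 → 9 → 7; 5 → 1 → 6; 6 → 2 → 2; 7 → 6 → 9; 8 → 8 → 8; 9 → 7 → 5.
Collecting the images, φ ∘ ψ = [3 4 1 7 6 2 9 8 5].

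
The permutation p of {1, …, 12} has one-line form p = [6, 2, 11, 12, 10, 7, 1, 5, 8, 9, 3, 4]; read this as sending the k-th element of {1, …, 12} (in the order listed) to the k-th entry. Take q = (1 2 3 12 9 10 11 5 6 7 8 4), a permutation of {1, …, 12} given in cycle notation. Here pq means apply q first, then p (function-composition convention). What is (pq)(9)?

(pq)(9) = p(q(9)). q(9) = 10, then p(10) = 9. So (pq)(9) = 9.

9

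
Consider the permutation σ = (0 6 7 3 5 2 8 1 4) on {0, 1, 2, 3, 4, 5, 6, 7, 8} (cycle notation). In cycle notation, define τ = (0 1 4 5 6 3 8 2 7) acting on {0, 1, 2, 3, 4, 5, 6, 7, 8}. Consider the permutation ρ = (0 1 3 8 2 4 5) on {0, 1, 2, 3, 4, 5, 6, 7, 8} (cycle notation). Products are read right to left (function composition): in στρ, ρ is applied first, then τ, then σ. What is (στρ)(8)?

Apply the permutations in order: ρ(8) = 2, then τ(2) = 7, then σ(7) = 3. So (στρ)(8) = 3.

3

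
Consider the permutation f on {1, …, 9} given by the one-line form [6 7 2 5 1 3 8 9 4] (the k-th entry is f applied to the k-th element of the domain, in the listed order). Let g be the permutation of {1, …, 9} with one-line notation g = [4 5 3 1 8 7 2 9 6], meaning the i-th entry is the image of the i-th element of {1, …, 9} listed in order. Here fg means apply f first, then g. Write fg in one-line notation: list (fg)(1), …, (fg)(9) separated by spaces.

7 2 5 8 4 3 9 6 1

Chase each element through f then g: 1 → 6 → 7; 2 → 7 → 2; 3 → 2 → 5; 4 → 5 → 8; 5 → 1 → 4; 6 → 3 → 3; 7 → 8 → 9; 8 → 9 → 6; 9 → 4 → 1.
Collecting the images, fg = [7 2 5 8 4 3 9 6 1].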